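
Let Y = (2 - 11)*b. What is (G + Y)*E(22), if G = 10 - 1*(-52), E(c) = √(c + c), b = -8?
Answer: 268*√11 ≈ 888.86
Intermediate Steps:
E(c) = √2*√c (E(c) = √(2*c) = √2*√c)
Y = 72 (Y = (2 - 11)*(-8) = -9*(-8) = 72)
G = 62 (G = 10 + 52 = 62)
(G + Y)*E(22) = (62 + 72)*(√2*√22) = 134*(2*√11) = 268*√11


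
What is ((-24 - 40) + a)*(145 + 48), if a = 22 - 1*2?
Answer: -8492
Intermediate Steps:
a = 20 (a = 22 - 2 = 20)
((-24 - 40) + a)*(145 + 48) = ((-24 - 40) + 20)*(145 + 48) = (-64 + 20)*193 = -44*193 = -8492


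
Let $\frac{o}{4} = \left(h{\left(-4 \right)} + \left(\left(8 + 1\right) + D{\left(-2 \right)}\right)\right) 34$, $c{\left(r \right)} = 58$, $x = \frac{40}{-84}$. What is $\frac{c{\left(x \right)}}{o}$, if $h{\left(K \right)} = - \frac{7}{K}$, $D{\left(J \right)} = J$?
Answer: $\frac{29}{595} \approx 0.048739$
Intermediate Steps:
$x = - \frac{10}{21}$ ($x = 40 \left(- \frac{1}{84}\right) = - \frac{10}{21} \approx -0.47619$)
$o = 1190$ ($o = 4 \left(- \frac{7}{-4} + \left(\left(8 + 1\right) - 2\right)\right) 34 = 4 \left(\left(-7\right) \left(- \frac{1}{4}\right) + \left(9 - 2\right)\right) 34 = 4 \left(\frac{7}{4} + 7\right) 34 = 4 \cdot \frac{35}{4} \cdot 34 = 4 \cdot \frac{595}{2} = 1190$)
$\frac{c{\left(x \right)}}{o} = \frac{58}{1190} = 58 \cdot \frac{1}{1190} = \frac{29}{595}$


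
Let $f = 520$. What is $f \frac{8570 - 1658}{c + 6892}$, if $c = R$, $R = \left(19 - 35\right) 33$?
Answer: $\frac{898560}{1591} \approx 564.78$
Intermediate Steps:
$R = -528$ ($R = \left(-16\right) 33 = -528$)
$c = -528$
$f \frac{8570 - 1658}{c + 6892} = 520 \frac{8570 - 1658}{-528 + 6892} = 520 \cdot \frac{6912}{6364} = 520 \cdot 6912 \cdot \frac{1}{6364} = 520 \cdot \frac{1728}{1591} = \frac{898560}{1591}$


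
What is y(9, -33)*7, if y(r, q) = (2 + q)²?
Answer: 6727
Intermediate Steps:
y(9, -33)*7 = (2 - 33)²*7 = (-31)²*7 = 961*7 = 6727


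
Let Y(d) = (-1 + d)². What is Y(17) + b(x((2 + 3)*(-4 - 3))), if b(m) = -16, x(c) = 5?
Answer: 240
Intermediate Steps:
Y(17) + b(x((2 + 3)*(-4 - 3))) = (-1 + 17)² - 16 = 16² - 16 = 256 - 16 = 240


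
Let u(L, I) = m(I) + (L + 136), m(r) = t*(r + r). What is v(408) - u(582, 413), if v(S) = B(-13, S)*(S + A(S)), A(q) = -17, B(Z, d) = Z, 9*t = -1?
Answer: -51383/9 ≈ -5709.2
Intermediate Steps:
t = -⅑ (t = (⅑)*(-1) = -⅑ ≈ -0.11111)
m(r) = -2*r/9 (m(r) = -(r + r)/9 = -2*r/9)
v(S) = 221 - 13*S (v(S) = -13*(S - 17) = -13*(-17 + S) = 221 - 13*S)
u(L, I) = 136 + L - 2*I/9 (u(L, I) = -2*I/9 + (L + 136) = -2*I/9 + (136 + L) = 136 + L - 2*I/9)
v(408) - u(582, 413) = (221 - 13*408) - (136 + 582 - 2/9*413) = (221 - 5304) - (136 + 582 - 826/9) = -5083 - 1*5636/9 = -5083 - 5636/9 = -51383/9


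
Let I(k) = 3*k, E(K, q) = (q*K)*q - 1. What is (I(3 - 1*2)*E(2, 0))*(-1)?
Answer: 3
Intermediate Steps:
E(K, q) = -1 + K*q**2 (E(K, q) = (K*q)*q - 1 = K*q**2 - 1 = -1 + K*q**2)
(I(3 - 1*2)*E(2, 0))*(-1) = ((3*(3 - 1*2))*(-1 + 2*0**2))*(-1) = ((3*(3 - 2))*(-1 + 2*0))*(-1) = ((3*1)*(-1 + 0))*(-1) = (3*(-1))*(-1) = -3*(-1) = 3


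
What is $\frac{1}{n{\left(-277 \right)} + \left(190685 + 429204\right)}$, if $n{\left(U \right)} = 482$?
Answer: $\frac{1}{620371} \approx 1.6119 \cdot 10^{-6}$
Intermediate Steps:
$\frac{1}{n{\left(-277 \right)} + \left(190685 + 429204\right)} = \frac{1}{482 + \left(190685 + 429204\right)} = \frac{1}{482 + 619889} = \frac{1}{620371}$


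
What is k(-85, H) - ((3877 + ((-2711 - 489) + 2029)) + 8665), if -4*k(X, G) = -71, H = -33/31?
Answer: -45413/4 ≈ -11353.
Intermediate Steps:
H = -33/31 (H = -33*1/31 = -33/31 ≈ -1.0645)
k(X, G) = 71/4 (k(X, G) = -¼*(-71) = 71/4)
k(-85, H) - ((3877 + ((-2711 - 489) + 2029)) + 8665) = 71/4 - ((3877 + ((-2711 - 489) + 2029)) + 8665) = 71/4 - ((3877 + (-3200 + 2029)) + 8665) = 71/4 - ((3877 - 1171) + 8665) = 71/4 - (2706 + 8665) = 71/4 - 1*11371 = 71/4 - 11371 = -45413/4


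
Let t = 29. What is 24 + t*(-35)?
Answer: -991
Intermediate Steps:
24 + t*(-35) = 24 + 29*(-35) = 24 - 1015 = -991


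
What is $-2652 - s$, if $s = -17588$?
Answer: $14936$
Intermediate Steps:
$-2652 - s = -2652 - -17588 = -2652 + 17588 = 14936$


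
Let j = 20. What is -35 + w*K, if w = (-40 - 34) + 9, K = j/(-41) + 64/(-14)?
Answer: 84335/287 ≈ 293.85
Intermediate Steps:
K = -1452/287 (K = 20/(-41) + 64/(-14) = 20*(-1/41) + 64*(-1/14) = -20/41 - 32/7 = -1452/287 ≈ -5.0592)
w = -65 (w = -74 + 9 = -65)
-35 + w*K = -35 - 65*(-1452/287) = -35 + 94380/287 = 84335/287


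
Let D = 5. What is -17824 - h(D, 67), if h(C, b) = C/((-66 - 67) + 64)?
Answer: -1229851/69 ≈ -17824.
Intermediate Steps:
h(C, b) = -C/69 (h(C, b) = C/(-133 + 64) = C/(-69) = C*(-1/69) = -C/69)
-17824 - h(D, 67) = -17824 - (-1)*5/69 = -17824 - 1*(-5/69) = -17824 + 5/69 = -1229851/69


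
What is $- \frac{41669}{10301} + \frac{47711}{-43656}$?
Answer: $- \frac{2310572875}{449700456} \approx -5.138$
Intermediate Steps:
$- \frac{41669}{10301} + \frac{47711}{-43656} = \left(-41669\right) \frac{1}{10301} + 47711 \left(- \frac{1}{43656}\right) = - \frac{41669}{10301} - \frac{47711}{43656} = - \frac{2310572875}{449700456}$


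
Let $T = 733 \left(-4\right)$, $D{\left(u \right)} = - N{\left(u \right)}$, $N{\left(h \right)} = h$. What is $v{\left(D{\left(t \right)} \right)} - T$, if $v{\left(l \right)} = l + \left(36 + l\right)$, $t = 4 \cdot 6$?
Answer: $2920$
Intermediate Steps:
$t = 24$
$D{\left(u \right)} = - u$
$v{\left(l \right)} = 36 + 2 l$
$T = -2932$
$v{\left(D{\left(t \right)} \right)} - T = \left(36 + 2 \left(\left(-1\right) 24\right)\right) - -2932 = \left(36 + 2 \left(-24\right)\right) + 2932 = \left(36 - 48\right) + 2932 = -12 + 2932 = 2920$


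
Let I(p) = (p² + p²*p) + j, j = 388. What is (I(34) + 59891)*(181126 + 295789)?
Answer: 48043940185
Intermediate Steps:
I(p) = 388 + p² + p³ (I(p) = (p² + p²*p) + 388 = (p² + p³) + 388 = 388 + p² + p³)
(I(34) + 59891)*(181126 + 295789) = ((388 + 34² + 34³) + 59891)*(181126 + 295789) = ((388 + 1156 + 39304) + 59891)*476915 = (40848 + 59891)*476915 = 100739*476915 = 48043940185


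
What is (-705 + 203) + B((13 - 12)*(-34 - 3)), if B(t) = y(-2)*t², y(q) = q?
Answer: -3240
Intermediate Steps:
B(t) = -2*t²
(-705 + 203) + B((13 - 12)*(-34 - 3)) = (-705 + 203) - 2*(-34 - 3)²*(13 - 12)² = -502 - 2*(1*(-37))² = -502 - 2*(-37)² = -502 - 2*1369 = -502 - 2738 = -3240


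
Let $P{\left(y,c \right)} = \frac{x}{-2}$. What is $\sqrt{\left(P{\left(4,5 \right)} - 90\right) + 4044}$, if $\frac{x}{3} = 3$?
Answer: $\frac{\sqrt{15798}}{2} \approx 62.845$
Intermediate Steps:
$x = 9$ ($x = 3 \cdot 3 = 9$)
$P{\left(y,c \right)} = - \frac{9}{2}$ ($P{\left(y,c \right)} = \frac{9}{-2} = 9 \left(- \frac{1}{2}\right) = - \frac{9}{2}$)
$\sqrt{\left(P{\left(4,5 \right)} - 90\right) + 4044} = \sqrt{\left(- \frac{9}{2} - 90\right) + 4044} = \sqrt{- \frac{189}{2} + 4044} = \sqrt{\frac{7899}{2}} = \frac{\sqrt{15798}}{2}$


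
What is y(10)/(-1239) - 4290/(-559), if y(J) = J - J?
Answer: 330/43 ≈ 7.6744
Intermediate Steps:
y(J) = 0
y(10)/(-1239) - 4290/(-559) = 0/(-1239) - 4290/(-559) = 0*(-1/1239) - 4290*(-1/559) = 0 + 330/43 = 330/43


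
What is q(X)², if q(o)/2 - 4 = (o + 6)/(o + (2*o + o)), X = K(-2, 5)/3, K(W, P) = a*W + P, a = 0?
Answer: 10609/100 ≈ 106.09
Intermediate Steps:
K(W, P) = P (K(W, P) = 0*W + P = 0 + P = P)
X = 5/3 ≈ 1.6667
q(o) = 8 + (6 + o)/(2*o) (q(o) = 8 + 2*((o + 6)/(o + (2*o + o))) = 8 + 2*((6 + o)/(o + 3*o)) = 8 + 2*((6 + o)/((4*o))) = 8 + 2*((6 + o)*(1/(4*o))) = 8 + 2*((6 + o)/(4*o)) = 8 + (6 + o)/(2*o))
q(X)² = (17/2 + 3/(5/3))² = (17/2 + 3*(⅗))² = (17/2 + 9/5)² = (103/10)² = 10609/100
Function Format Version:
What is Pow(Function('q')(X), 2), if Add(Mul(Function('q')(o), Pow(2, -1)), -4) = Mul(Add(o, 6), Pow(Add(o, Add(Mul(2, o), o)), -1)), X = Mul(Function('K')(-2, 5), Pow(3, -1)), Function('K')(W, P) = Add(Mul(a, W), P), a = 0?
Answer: Rational(10609, 100) ≈ 106.09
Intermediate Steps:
Function('K')(W, P) = P (Function('K')(W, P) = Add(Mul(0, W), P) = Add(0, P) = P)
X = Rational(5, 3) (X = Mul(5, Pow(3, -1)) = Mul(5, Rational(1, 3)) = Rational(5, 3) ≈ 1.6667)
Function('q')(o) = Add(8, Mul(Rational(1, 2), Pow(o, -1), Add(6, o))) (Function('q')(o) = Add(8, Mul(2, Mul(Add(o, 6), Pow(Add(o, Add(Mul(2, o), o)), -1)))) = Add(8, Mul(2, Mul(Add(6, o), Pow(Add(o, Mul(3, o)), -1)))) = Add(8, Mul(2, Mul(Add(6, o), Pow(Mul(4, o), -1)))) = Add(8, Mul(2, Mul(Add(6, o), Mul(Rational(1, 4), Pow(o, -1))))) = Add(8, Mul(2, Mul(Rational(1, 4), Pow(o, -1), Add(6, o)))) = Add(8, Mul(Rational(1, 2), Pow(o, -1), Add(6, o))))
Pow(Function('q')(X), 2) = Pow(Add(Rational(17, 2), Mul(3, Pow(Rational(5, 3), -1))), 2) = Pow(Add(Rational(17, 2), Mul(3, Rational(3, 5))), 2) = Pow(Add(Rational(17, 2), Rational(9, 5)), 2) = Pow(Rational(103, 10), 2) = Rational(10609, 100)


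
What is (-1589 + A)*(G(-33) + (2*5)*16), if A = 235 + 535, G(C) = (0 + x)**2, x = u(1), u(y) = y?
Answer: -131859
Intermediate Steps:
x = 1
G(C) = 1 (G(C) = (0 + 1)**2 = 1**2 = 1)
A = 770
(-1589 + A)*(G(-33) + (2*5)*16) = (-1589 + 770)*(1 + (2*5)*16) = -819*(1 + 10*16) = -819*(1 + 160) = -819*161 = -131859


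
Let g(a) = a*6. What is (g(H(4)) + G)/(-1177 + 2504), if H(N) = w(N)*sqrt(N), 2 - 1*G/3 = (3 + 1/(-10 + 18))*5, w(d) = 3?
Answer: -39/10616 ≈ -0.0036737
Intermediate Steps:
G = -327/8 (G = 6 - 3*(3 + 1/(-10 + 18))*5 = 6 - 3*(3 + 1/8)*5 = 6 - 75*5/8 = 6 - 3*125/8 = 6 - 375/8 = -327/8 ≈ -40.875)
H(N) = 3*sqrt(N)
g(a) = 6*a
(g(H(4)) + G)/(-1177 + 2504) = (6*(3*sqrt(4)) - 327/8)/(-1177 + 2504) = (6*(3*2) - 327/8)/1327 = (6*6 - 327/8)*(1/1327) = (36 - 327/8)*(1/1327) = -39/8*1/1327 = -39/10616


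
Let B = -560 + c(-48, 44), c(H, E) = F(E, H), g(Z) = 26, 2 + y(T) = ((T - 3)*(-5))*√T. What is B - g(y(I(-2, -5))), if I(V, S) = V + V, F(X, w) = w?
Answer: -634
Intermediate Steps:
I(V, S) = 2*V
y(T) = -2 + √T*(15 - 5*T) (y(T) = -2 + ((T - 3)*(-5))*√T = -2 + ((-3 + T)*(-5))*√T = -2 + (15 - 5*T)*√T = -2 + √T*(15 - 5*T))
c(H, E) = H
B = -608 (B = -560 - 48 = -608)
B - g(y(I(-2, -5))) = -608 - 1*26 = -608 - 26 = -634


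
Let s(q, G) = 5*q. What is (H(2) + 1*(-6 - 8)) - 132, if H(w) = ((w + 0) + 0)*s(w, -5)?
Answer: -126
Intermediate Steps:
H(w) = 5*w² (H(w) = ((w + 0) + 0)*(5*w) = (w + 0)*(5*w) = w*(5*w) = 5*w²)
(H(2) + 1*(-6 - 8)) - 132 = (5*2² + 1*(-6 - 8)) - 132 = (5*4 + 1*(-14)) - 132 = (20 - 14) - 132 = 6 - 132 = -126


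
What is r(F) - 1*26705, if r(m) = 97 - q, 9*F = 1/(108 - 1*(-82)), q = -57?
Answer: -26551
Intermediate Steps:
F = 1/1710 (F = 1/(9*(108 - 1*(-82))) = 1/(9*(108 + 82)) = (⅑)/190 = (⅑)*(1/190) = 1/1710 ≈ 0.00058480)
r(m) = 154 (r(m) = 97 - 1*(-57) = 97 + 57 = 154)
r(F) - 1*26705 = 154 - 1*26705 = 154 - 26705 = -26551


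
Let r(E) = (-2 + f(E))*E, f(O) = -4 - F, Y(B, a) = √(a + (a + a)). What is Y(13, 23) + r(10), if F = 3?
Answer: -90 + √69 ≈ -81.693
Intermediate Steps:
Y(B, a) = √3*√a (Y(B, a) = √(a + 2*a) = √(3*a) = √3*√a)
f(O) = -7 (f(O) = -4 - 1*3 = -4 - 3 = -7)
r(E) = -9*E (r(E) = (-2 - 7)*E = -9*E)
Y(13, 23) + r(10) = √3*√23 - 9*10 = √69 - 90 = -90 + √69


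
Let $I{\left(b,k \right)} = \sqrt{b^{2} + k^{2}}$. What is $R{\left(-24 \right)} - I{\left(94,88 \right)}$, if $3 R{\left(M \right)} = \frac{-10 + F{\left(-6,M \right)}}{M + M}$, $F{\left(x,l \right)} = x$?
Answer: $\frac{1}{9} - 2 \sqrt{4145} \approx -128.65$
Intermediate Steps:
$R{\left(M \right)} = - \frac{8}{3 M}$ ($R{\left(M \right)} = \frac{\left(-10 - 6\right) \frac{1}{M + M}}{3} = \frac{\left(-16\right) \frac{1}{2 M}}{3} = \frac{\left(-8\right) \frac{1}{M}}{3} = - \frac{8}{3 M}$)
$R{\left(-24 \right)} - I{\left(94,88 \right)} = - \frac{8}{3 \left(-24\right)} - \sqrt{94^{2} + 88^{2}} = \left(- \frac{8}{3}\right) \left(- \frac{1}{24}\right) - \sqrt{8836 + 7744} = \frac{1}{9} - \sqrt{16580} = \frac{1}{9} - 2 \sqrt{4145}$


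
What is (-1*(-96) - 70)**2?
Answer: 676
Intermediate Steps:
(-1*(-96) - 70)**2 = (96 - 70)**2 = 26**2 = 676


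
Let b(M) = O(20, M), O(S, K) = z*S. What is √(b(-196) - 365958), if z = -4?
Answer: I*√366038 ≈ 605.01*I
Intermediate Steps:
O(S, K) = -4*S
b(M) = -80 (b(M) = -4*20 = -80)
√(b(-196) - 365958) = √(-80 - 365958) = √(-366038) = I*√366038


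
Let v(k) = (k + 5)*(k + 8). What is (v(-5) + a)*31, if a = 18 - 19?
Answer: -31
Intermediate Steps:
v(k) = (5 + k)*(8 + k)
a = -1
(v(-5) + a)*31 = ((40 + (-5)**2 + 13*(-5)) - 1)*31 = ((40 + 25 - 65) - 1)*31 = (0 - 1)*31 = -1*31 = -31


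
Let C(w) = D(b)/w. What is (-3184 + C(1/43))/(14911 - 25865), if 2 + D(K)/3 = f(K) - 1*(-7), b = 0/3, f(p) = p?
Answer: 2539/10954 ≈ 0.23179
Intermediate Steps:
b = 0 (b = 0*(⅓) = 0)
D(K) = 15 + 3*K (D(K) = -6 + 3*(K - 1*(-7)) = -6 + 3*(K + 7) = -6 + 3*(7 + K) = -6 + (21 + 3*K) = 15 + 3*K)
C(w) = 15/w (C(w) = (15 + 3*0)/w = (15 + 0)/w = 15/w)
(-3184 + C(1/43))/(14911 - 25865) = (-3184 + 15/(1/43))/(14911 - 25865) = (-3184 + 15/(1/43))/(-10954) = (-3184 + 15*43)*(-1/10954) = (-3184 + 645)*(-1/10954) = -2539*(-1/10954) = 2539/10954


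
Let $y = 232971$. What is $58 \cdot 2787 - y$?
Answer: $-71325$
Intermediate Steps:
$58 \cdot 2787 - y = 58 \cdot 2787 - 232971 = 161646 - 232971 = -71325$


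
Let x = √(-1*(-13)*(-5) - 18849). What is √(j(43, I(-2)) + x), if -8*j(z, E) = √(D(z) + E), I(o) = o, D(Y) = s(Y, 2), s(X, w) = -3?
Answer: √2*√I*√(-√5 + 56*√386)/4 ≈ 8.284 + 8.284*I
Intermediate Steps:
D(Y) = -3
j(z, E) = -√(-3 + E)/8
x = 7*I*√386 (x = √(13*(-5) - 18849) = √(-65 - 18849) = √(-18914) = 7*I*√386 ≈ 137.53*I)
√(j(43, I(-2)) + x) = √(-√(-3 - 2)/8 + 7*I*√386) = √(-I*√5/8 + 7*I*√386) = √(7*I*√386 - I*√5/8)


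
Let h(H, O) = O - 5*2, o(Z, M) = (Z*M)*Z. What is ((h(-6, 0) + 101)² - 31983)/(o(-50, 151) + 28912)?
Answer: -11851/203206 ≈ -0.058320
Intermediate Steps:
o(Z, M) = M*Z² (o(Z, M) = (M*Z)*Z = M*Z²)
h(H, O) = -10 + O (h(H, O) = O - 10 = -10 + O)
((h(-6, 0) + 101)² - 31983)/(o(-50, 151) + 28912) = (((-10 + 0) + 101)² - 31983)/(151*(-50)² + 28912) = ((-10 + 101)² - 31983)/(151*2500 + 28912) = (91² - 31983)/(377500 + 28912) = (8281 - 31983)/406412 = -23702*1/406412 = -11851/203206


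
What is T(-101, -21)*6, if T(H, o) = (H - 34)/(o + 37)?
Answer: -405/8 ≈ -50.625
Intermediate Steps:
T(H, o) = (-34 + H)/(37 + o)
T(-101, -21)*6 = ((-34 - 101)/(37 - 21))*6 = (-135/16)*6 = ((1/16)*(-135))*6 = -135/16*6 = -405/8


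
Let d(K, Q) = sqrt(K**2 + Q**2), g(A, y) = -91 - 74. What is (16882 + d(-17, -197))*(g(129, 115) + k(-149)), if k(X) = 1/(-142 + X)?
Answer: -810606112/291 - 48016*sqrt(39098)/291 ≈ -2.8182e+6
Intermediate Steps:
g(A, y) = -165
(16882 + d(-17, -197))*(g(129, 115) + k(-149)) = (16882 + sqrt((-17)**2 + (-197)**2))*(-165 + 1/(-142 - 149)) = (16882 + sqrt(289 + 38809))*(-165 + 1/(-291)) = (16882 + sqrt(39098))*(-165 - 1/291) = (16882 + sqrt(39098))*(-48016/291) = -810606112/291 - 48016*sqrt(39098)/291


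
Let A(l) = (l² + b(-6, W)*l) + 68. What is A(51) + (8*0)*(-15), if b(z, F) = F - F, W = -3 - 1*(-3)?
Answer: 2669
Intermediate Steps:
W = 0 (W = -3 + 3 = 0)
b(z, F) = 0
A(l) = 68 + l² (A(l) = (l² + 0*l) + 68 = (l² + 0) + 68 = l² + 68 = 68 + l²)
A(51) + (8*0)*(-15) = (68 + 51²) + (8*0)*(-15) = (68 + 2601) + 0*(-15) = 2669 + 0 = 2669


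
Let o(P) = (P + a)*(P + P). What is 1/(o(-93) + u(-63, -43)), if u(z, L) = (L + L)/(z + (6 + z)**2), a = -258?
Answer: 1593/104000555 ≈ 1.5317e-5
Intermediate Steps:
u(z, L) = 2*L/(z + (6 + z)**2) (u(z, L) = (2*L)/(z + (6 + z)**2) = 2*L/(z + (6 + z)**2))
o(P) = 2*P*(-258 + P) (o(P) = (P - 258)*(P + P) = (-258 + P)*(2*P) = 2*P*(-258 + P))
1/(o(-93) + u(-63, -43)) = 1/(2*(-93)*(-258 - 93) + 2*(-43)/(-63 + (6 - 63)**2)) = 1/(2*(-93)*(-351) + 2*(-43)/(-63 + (-57)**2)) = 1/(65286 + 2*(-43)/(-63 + 3249)) = 1/(65286 + 2*(-43)/3186) = 1/(65286 + 2*(-43)*(1/3186)) = 1/(65286 - 43/1593) = 1/(104000555/1593) = 1593/104000555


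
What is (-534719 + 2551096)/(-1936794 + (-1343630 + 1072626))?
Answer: -2016377/2207798 ≈ -0.91330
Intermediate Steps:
(-534719 + 2551096)/(-1936794 + (-1343630 + 1072626)) = 2016377/(-1936794 - 271004) = 2016377/(-2207798) = 2016377*(-1/2207798) = -2016377/2207798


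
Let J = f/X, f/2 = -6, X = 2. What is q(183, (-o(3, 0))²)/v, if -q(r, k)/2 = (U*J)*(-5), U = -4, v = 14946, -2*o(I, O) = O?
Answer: 40/2491 ≈ 0.016058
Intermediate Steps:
f = -12 (f = 2*(-6) = -12)
o(I, O) = -O/2
J = -6 (J = -12/2 = -12*½ = -6)
q(r, k) = 240 (q(r, k) = -2*(-4*(-6))*(-5) = -48*(-5) = -2*(-120) = 240)
q(183, (-o(3, 0))²)/v = 240/14946 = 240*(1/14946) = 40/2491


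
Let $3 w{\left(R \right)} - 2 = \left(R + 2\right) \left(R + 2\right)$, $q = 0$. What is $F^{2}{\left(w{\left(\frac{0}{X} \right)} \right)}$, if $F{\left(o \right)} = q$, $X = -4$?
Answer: $0$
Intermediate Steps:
$w{\left(R \right)} = \frac{2}{3} + \frac{\left(2 + R\right)^{2}}{3}$ ($w{\left(R \right)} = \frac{2}{3} + \frac{\left(R + 2\right) \left(R + 2\right)}{3} = \frac{2}{3} + \frac{\left(2 + R\right) \left(2 + R\right)}{3} = \frac{2}{3} + \frac{\left(2 + R\right)^{2}}{3}$)
$F{\left(o \right)} = 0$
$F^{2}{\left(w{\left(\frac{0}{X} \right)} \right)} = 0^{2} = 0$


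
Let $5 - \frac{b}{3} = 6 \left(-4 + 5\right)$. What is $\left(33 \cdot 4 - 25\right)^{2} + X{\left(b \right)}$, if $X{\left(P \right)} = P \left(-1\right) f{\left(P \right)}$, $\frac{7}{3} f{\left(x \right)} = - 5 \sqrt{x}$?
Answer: $11449 - \frac{45 i \sqrt{3}}{7} \approx 11449.0 - 11.135 i$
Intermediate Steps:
$f{\left(x \right)} = - \frac{15 \sqrt{x}}{7}$ ($f{\left(x \right)} = \frac{3 \left(- 5 \sqrt{x}\right)}{7} = - \frac{15 \sqrt{x}}{7}$)
$b = -3$ ($b = 15 - 3 \cdot 6 \left(-4 + 5\right) = 15 - 3 \cdot 6 \cdot 1 = 15 - 18 = -3$)
$X{\left(P \right)} = \frac{15 P^{\frac{3}{2}}}{7}$ ($X{\left(P \right)} = P \left(-1\right) \left(- \frac{15 \sqrt{P}}{7}\right) = - P \left(- \frac{15 \sqrt{P}}{7}\right) = \frac{15 P^{\frac{3}{2}}}{7}$)
$\left(33 \cdot 4 - 25\right)^{2} + X{\left(b \right)} = \left(33 \cdot 4 - 25\right)^{2} + \frac{15 \left(-3\right)^{\frac{3}{2}}}{7} = \left(132 - 25\right)^{2} + \frac{15 \left(- 3 i \sqrt{3}\right)}{7} = 107^{2} - \frac{45 i \sqrt{3}}{7} = 11449 - \frac{45 i \sqrt{3}}{7}$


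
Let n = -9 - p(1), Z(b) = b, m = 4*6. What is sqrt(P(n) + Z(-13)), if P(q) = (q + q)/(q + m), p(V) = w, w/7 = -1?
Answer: I*sqrt(1595)/11 ≈ 3.6307*I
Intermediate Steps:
w = -7 (w = 7*(-1) = -7)
p(V) = -7
m = 24
n = -2 (n = -9 - 1*(-7) = -9 + 7 = -2)
P(q) = 2*q/(24 + q) (P(q) = (q + q)/(q + 24) = (2*q)/(24 + q) = 2*q/(24 + q))
sqrt(P(n) + Z(-13)) = sqrt(2*(-2)/(24 - 2) - 13) = sqrt(2*(-2)/22 - 13) = sqrt(2*(-2)*(1/22) - 13) = sqrt(-2/11 - 13) = sqrt(-145/11) = I*sqrt(1595)/11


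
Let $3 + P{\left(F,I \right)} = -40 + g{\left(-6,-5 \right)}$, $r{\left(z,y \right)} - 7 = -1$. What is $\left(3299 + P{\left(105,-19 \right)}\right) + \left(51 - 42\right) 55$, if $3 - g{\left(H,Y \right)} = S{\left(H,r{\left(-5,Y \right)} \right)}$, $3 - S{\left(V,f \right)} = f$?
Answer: $3757$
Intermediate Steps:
$r{\left(z,y \right)} = 6$ ($r{\left(z,y \right)} = 7 - 1 = 6$)
$S{\left(V,f \right)} = 3 - f$
$g{\left(H,Y \right)} = 6$ ($g{\left(H,Y \right)} = 3 - \left(3 - 6\right) = 3 - -3 = 3 + 3 = 6$)
$P{\left(F,I \right)} = -37$ ($P{\left(F,I \right)} = -3 + \left(-40 + 6\right) = -3 - 34 = -37$)
$\left(3299 + P{\left(105,-19 \right)}\right) + \left(51 - 42\right) 55 = \left(3299 - 37\right) + \left(51 - 42\right) 55 = 3262 + 9 \cdot 55 = 3262 + 495 = 3757$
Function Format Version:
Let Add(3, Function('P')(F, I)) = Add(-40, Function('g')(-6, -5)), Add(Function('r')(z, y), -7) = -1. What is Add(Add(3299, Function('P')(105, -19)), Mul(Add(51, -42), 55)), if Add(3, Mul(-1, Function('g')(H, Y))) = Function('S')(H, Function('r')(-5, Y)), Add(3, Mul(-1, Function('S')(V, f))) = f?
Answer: 3757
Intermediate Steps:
Function('r')(z, y) = 6 (Function('r')(z, y) = Add(7, -1) = 6)
Function('S')(V, f) = Add(3, Mul(-1, f))
Function('g')(H, Y) = 6 (Function('g')(H, Y) = Add(3, Mul(-1, Add(3, Mul(-1, 6)))) = Add(3, Mul(-1, Add(3, -6))) = Add(3, Mul(-1, -3)) = Add(3, 3) = 6)
Function('P')(F, I) = -37 (Function('P')(F, I) = Add(-3, Add(-40, 6)) = Add(-3, -34) = -37)
Add(Add(3299, Function('P')(105, -19)), Mul(Add(51, -42), 55)) = Add(Add(3299, -37), Mul(Add(51, -42), 55)) = Add(3262, Mul(9, 55)) = Add(3262, 495) = 3757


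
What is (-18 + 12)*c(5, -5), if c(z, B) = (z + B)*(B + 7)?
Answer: 0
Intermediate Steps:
c(z, B) = (7 + B)*(B + z) (c(z, B) = (B + z)*(7 + B) = (7 + B)*(B + z))
(-18 + 12)*c(5, -5) = (-18 + 12)*((-5)² + 7*(-5) + 7*5 - 5*5) = -6*(25 - 35 + 35 - 25) = -6*0 = 0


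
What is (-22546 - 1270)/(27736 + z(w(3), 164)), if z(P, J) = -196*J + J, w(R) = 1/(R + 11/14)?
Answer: 5954/1061 ≈ 5.6117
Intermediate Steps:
w(R) = 1/(11/14 + R) (w(R) = 1/(R + 11*(1/14)) = 1/(R + 11/14) = 1/(11/14 + R))
z(P, J) = -195*J
(-22546 - 1270)/(27736 + z(w(3), 164)) = (-22546 - 1270)/(27736 - 195*164) = -23816/(27736 - 31980) = -23816/(-4244) = -23816*(-1/4244) = 5954/1061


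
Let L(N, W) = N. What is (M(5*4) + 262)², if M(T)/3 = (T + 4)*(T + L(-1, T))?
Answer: 2656900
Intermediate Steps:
M(T) = 3*(-1 + T)*(4 + T) (M(T) = 3*((T + 4)*(T - 1)) = 3*((4 + T)*(-1 + T)) = 3*((-1 + T)*(4 + T)) = 3*(-1 + T)*(4 + T))
(M(5*4) + 262)² = ((-12 + 3*(5*4)² + 9*(5*4)) + 262)² = ((-12 + 3*20² + 9*20) + 262)² = ((-12 + 3*400 + 180) + 262)² = ((-12 + 1200 + 180) + 262)² = (1368 + 262)² = 1630² = 2656900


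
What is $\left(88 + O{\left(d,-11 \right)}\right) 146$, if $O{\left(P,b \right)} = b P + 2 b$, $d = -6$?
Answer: $19272$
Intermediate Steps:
$O{\left(P,b \right)} = 2 b + P b$ ($O{\left(P,b \right)} = P b + 2 b = 2 b + P b$)
$\left(88 + O{\left(d,-11 \right)}\right) 146 = \left(88 - 11 \left(2 - 6\right)\right) 146 = \left(88 - -44\right) 146 = \left(88 + 44\right) 146 = 132 \cdot 146 = 19272$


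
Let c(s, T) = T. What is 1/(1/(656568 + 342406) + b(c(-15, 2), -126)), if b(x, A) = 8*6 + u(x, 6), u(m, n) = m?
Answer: 998974/49948701 ≈ 0.020000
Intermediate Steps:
b(x, A) = 48 + x (b(x, A) = 8*6 + x = 48 + x)
1/(1/(656568 + 342406) + b(c(-15, 2), -126)) = 1/(1/(656568 + 342406) + (48 + 2)) = 1/(1/998974 + 50) = 1/(49948701/998974) = 998974/49948701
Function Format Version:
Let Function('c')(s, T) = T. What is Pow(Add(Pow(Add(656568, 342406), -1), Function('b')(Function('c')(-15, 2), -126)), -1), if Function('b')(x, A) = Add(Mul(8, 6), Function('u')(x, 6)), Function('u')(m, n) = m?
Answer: Rational(998974, 49948701) ≈ 0.020000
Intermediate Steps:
Function('b')(x, A) = Add(48, x) (Function('b')(x, A) = Add(Mul(8, 6), x) = Add(48, x))
Pow(Add(Pow(Add(656568, 342406), -1), Function('b')(Function('c')(-15, 2), -126)), -1) = Pow(Add(Pow(Add(656568, 342406), -1), Add(48, 2)), -1) = Pow(Add(Pow(998974, -1), 50), -1) = Pow(Add(Rational(1, 998974), 50), -1) = Pow(Rational(49948701, 998974), -1) = Rational(998974, 49948701)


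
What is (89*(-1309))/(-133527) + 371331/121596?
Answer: 21249590011/5412116364 ≈ 3.9263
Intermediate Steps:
(89*(-1309))/(-133527) + 371331/121596 = -116501*(-1/133527) + 371331*(1/121596) = 116501/133527 + 123777/40532 = 21249590011/5412116364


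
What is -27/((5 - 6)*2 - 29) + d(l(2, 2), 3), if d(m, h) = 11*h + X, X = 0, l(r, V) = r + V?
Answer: 1050/31 ≈ 33.871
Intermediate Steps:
l(r, V) = V + r
d(m, h) = 11*h (d(m, h) = 11*h + 0 = 11*h)
-27/((5 - 6)*2 - 29) + d(l(2, 2), 3) = -27/((5 - 6)*2 - 29) + 11*3 = -27/(-1*2 - 29) + 33 = -27/(-2 - 29) + 33 = -27/(-31) + 33 = -1/31*(-27) + 33 = 27/31 + 33 = 1050/31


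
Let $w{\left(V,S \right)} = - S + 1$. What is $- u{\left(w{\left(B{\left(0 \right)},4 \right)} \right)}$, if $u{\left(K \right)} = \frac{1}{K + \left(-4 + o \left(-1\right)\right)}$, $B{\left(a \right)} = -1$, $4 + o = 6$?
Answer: $\frac{1}{9} \approx 0.11111$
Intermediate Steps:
$o = 2$ ($o = -4 + 6 = 2$)
$w{\left(V,S \right)} = 1 - S$
$u{\left(K \right)} = \frac{1}{-6 + K}$ ($u{\left(K \right)} = \frac{1}{K + \left(-4 + 2 \left(-1\right)\right)} = \frac{1}{K - 6} = \frac{1}{-6 + K}$)
$- u{\left(w{\left(B{\left(0 \right)},4 \right)} \right)} = - \frac{1}{-6 + \left(1 - 4\right)} = - \frac{1}{-6 - 3} = - \frac{1}{-9} = \left(-1\right) \left(- \frac{1}{9}\right) = \frac{1}{9}$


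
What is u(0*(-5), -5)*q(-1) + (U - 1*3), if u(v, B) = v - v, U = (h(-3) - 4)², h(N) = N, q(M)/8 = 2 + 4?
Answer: 46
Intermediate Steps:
q(M) = 48 (q(M) = 8*(2 + 4) = 8*6 = 48)
U = 49 (U = (-3 - 4)² = (-7)² = 49)
u(v, B) = 0
u(0*(-5), -5)*q(-1) + (U - 1*3) = 0*48 + (49 - 1*3) = 0 + (49 - 3) = 0 + 46 = 46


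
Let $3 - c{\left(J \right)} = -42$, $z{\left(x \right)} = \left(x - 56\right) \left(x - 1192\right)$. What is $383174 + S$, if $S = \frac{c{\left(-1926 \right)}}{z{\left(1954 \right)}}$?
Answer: $\frac{184725120023}{482092} \approx 3.8317 \cdot 10^{5}$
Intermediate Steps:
$z{\left(x \right)} = \left(-1192 + x\right) \left(-56 + x\right)$ ($z{\left(x \right)} = \left(-56 + x\right) \left(-1192 + x\right) = \left(-1192 + x\right) \left(-56 + x\right)$)
$c{\left(J \right)} = 45$ ($c{\left(J \right)} = 3 - -42 = 3 + 42 = 45$)
$S = \frac{15}{482092}$ ($S = \frac{45}{66752 + 1954^{2} - 2438592} = \frac{45}{66752 + 3818116 - 2438592} = \frac{45}{1446276} = 45 \cdot \frac{1}{1446276} = \frac{15}{482092} \approx 3.1114 \cdot 10^{-5}$)
$383174 + S = 383174 + \frac{15}{482092} = \frac{184725120023}{482092}$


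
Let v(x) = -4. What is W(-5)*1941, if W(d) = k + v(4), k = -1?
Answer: -9705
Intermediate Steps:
W(d) = -5 (W(d) = -1 - 4 = -5)
W(-5)*1941 = -5*1941 = -9705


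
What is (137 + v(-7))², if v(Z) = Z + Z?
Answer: 15129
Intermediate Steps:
v(Z) = 2*Z
(137 + v(-7))² = (137 + 2*(-7))² = (137 - 14)² = 123² = 15129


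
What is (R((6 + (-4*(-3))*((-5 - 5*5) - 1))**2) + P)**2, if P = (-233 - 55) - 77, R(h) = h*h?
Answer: 321994657127968004041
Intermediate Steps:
R(h) = h**2
P = -365 (P = -288 - 77 = -365)
(R((6 + (-4*(-3))*((-5 - 5*5) - 1))**2) + P)**2 = (((6 + (-4*(-3))*((-5 - 5*5) - 1))**2)**2 - 365)**2 = (((6 + 12*((-5 - 25) - 1))**2)**2 - 365)**2 = (((6 + 12*(-30 - 1))**2)**2 - 365)**2 = (((6 + 12*(-31))**2)**2 - 365)**2 = (((6 - 372)**2)**2 - 365)**2 = (((-366)**2)**2 - 365)**2 = (133956**2 - 365)**2 = (17944209936 - 365)**2 = 17944209571**2 = 321994657127968004041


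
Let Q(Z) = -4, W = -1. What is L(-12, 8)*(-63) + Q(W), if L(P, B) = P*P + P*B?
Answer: -3028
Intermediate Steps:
L(P, B) = P**2 + B*P
L(-12, 8)*(-63) + Q(W) = -12*(8 - 12)*(-63) - 4 = -12*(-4)*(-63) - 4 = 48*(-63) - 4 = -3024 - 4 = -3028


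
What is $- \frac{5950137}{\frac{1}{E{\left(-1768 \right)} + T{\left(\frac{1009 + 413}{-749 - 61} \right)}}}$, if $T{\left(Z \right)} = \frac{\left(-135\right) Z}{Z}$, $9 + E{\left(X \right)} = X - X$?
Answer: $856819728$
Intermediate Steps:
$E{\left(X \right)} = -9$ ($E{\left(X \right)} = -9 + \left(X - X\right) = -9 + 0 = -9$)
$T{\left(Z \right)} = -135$
$- \frac{5950137}{\frac{1}{E{\left(-1768 \right)} + T{\left(\frac{1009 + 413}{-749 - 61} \right)}}} = - \frac{5950137}{\frac{1}{-9 - 135}} = - \frac{5950137}{\frac{1}{-144}} = - \frac{5950137}{- \frac{1}{144}} = \left(-5950137\right) \left(-144\right) = 856819728$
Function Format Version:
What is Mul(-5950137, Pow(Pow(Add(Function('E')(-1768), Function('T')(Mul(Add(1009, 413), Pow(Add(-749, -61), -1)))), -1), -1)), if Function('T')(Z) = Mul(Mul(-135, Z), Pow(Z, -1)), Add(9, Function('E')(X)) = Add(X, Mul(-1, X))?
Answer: 856819728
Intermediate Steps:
Function('E')(X) = -9 (Function('E')(X) = Add(-9, Add(X, Mul(-1, X))) = Add(-9, 0) = -9)
Function('T')(Z) = -135
Mul(-5950137, Pow(Pow(Add(Function('E')(-1768), Function('T')(Mul(Add(1009, 413), Pow(Add(-749, -61), -1)))), -1), -1)) = Mul(-5950137, Pow(Pow(Add(-9, -135), -1), -1)) = Mul(-5950137, Pow(Pow(-144, -1), -1)) = Mul(-5950137, Pow(Rational(-1, 144), -1)) = Mul(-5950137, -144) = 856819728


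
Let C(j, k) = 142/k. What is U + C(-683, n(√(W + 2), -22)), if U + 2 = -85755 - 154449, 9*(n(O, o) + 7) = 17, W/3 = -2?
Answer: -5525377/23 ≈ -2.4023e+5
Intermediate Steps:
W = -6 (W = 3*(-2) = -6)
n(O, o) = -46/9 (n(O, o) = -7 + (⅑)*17 = -7 + 17/9 = -46/9)
U = -240206 (U = -2 + (-85755 - 154449) = -2 - 240204 = -240206)
U + C(-683, n(√(W + 2), -22)) = -240206 + 142/(-46/9) = -240206 + 142*(-9/46) = -240206 - 639/23 = -5525377/23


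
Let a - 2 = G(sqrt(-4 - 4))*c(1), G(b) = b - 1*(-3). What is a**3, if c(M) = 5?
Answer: -5287 + 6670*I*sqrt(2) ≈ -5287.0 + 9432.8*I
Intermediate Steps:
G(b) = 3 + b (G(b) = b + 3 = 3 + b)
a = 17 + 10*I*sqrt(2) (a = 2 + (3 + sqrt(-4 - 4))*5 = 2 + (3 + sqrt(-8))*5 = 2 + (3 + 2*I*sqrt(2))*5 = 2 + (15 + 10*I*sqrt(2)) = 17 + 10*I*sqrt(2) ≈ 17.0 + 14.142*I)
a**3 = (17 + 10*I*sqrt(2))**3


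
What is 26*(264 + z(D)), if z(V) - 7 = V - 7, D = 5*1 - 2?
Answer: 6942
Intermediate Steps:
D = 3 (D = 5 - 2 = 3)
z(V) = V (z(V) = 7 + (V - 7) = 7 + (-7 + V) = V)
26*(264 + z(D)) = 26*(264 + 3) = 26*267 = 6942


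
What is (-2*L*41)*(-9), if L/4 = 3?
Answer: 8856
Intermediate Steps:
L = 12 (L = 4*3 = 12)
(-2*L*41)*(-9) = (-2*12*41)*(-9) = -24*41*(-9) = -984*(-9) = 8856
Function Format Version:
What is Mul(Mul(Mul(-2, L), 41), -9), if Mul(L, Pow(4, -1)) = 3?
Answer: 8856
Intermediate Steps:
L = 12 (L = Mul(4, 3) = 12)
Mul(Mul(Mul(-2, L), 41), -9) = Mul(Mul(Mul(-2, 12), 41), -9) = Mul(Mul(-24, 41), -9) = Mul(-984, -9) = 8856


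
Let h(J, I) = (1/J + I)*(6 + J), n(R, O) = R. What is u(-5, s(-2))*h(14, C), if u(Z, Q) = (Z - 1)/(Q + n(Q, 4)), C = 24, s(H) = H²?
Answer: -5055/14 ≈ -361.07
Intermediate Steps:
h(J, I) = (6 + J)*(I + 1/J) (h(J, I) = (I + 1/J)*(6 + J) = (6 + J)*(I + 1/J))
u(Z, Q) = (-1 + Z)/(2*Q) (u(Z, Q) = (Z - 1)/(Q + Q) = (-1 + Z)/((2*Q)) = (-1 + Z)*(1/(2*Q)) = (-1 + Z)/(2*Q))
u(-5, s(-2))*h(14, C) = ((-1 - 5)/(2*((-2)²)))*(1 + 6*24 + 6/14 + 24*14) = ((½)*(-6)/4)*(1 + 144 + 6*(1/14) + 336) = ((½)*(¼)*(-6))*(1 + 144 + 3/7 + 336) = -¾*3370/7 = -5055/14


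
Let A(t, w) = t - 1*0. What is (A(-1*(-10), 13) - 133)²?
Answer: 15129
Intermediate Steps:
A(t, w) = t (A(t, w) = t + 0 = t)
(A(-1*(-10), 13) - 133)² = (-1*(-10) - 133)² = (10 - 133)² = (-123)² = 15129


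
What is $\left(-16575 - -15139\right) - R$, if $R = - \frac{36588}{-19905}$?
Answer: $- \frac{9540056}{6635} \approx -1437.8$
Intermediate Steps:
$R = \frac{12196}{6635}$ ($R = \left(-36588\right) \left(- \frac{1}{19905}\right) = \frac{12196}{6635} \approx 1.8381$)
$\left(-16575 - -15139\right) - R = \left(-16575 - -15139\right) - \frac{12196}{6635} = \left(-16575 + 15139\right) - \frac{12196}{6635} = -1436 - \frac{12196}{6635} = - \frac{9540056}{6635}$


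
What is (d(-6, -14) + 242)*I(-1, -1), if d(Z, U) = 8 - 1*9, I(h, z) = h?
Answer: -241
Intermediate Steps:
d(Z, U) = -1 (d(Z, U) = 8 - 9 = -1)
(d(-6, -14) + 242)*I(-1, -1) = (-1 + 242)*(-1) = 241*(-1) = -241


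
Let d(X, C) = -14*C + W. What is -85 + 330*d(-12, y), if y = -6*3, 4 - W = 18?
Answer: 78455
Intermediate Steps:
W = -14 (W = 4 - 1*18 = 4 - 18 = -14)
y = -18
d(X, C) = -14 - 14*C (d(X, C) = -14*C - 14 = -14 - 14*C)
-85 + 330*d(-12, y) = -85 + 330*(-14 - 14*(-18)) = -85 + 330*(-14 + 252) = -85 + 330*238 = -85 + 78540 = 78455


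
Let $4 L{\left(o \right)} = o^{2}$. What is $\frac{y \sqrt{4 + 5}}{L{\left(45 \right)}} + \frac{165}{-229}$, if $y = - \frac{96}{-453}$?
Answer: $- \frac{16788313}{23340825} \approx -0.71927$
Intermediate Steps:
$L{\left(o \right)} = \frac{o^{2}}{4}$
$y = \frac{32}{151}$ ($y = \left(-96\right) \left(- \frac{1}{453}\right) = \frac{32}{151} \approx 0.21192$)
$\frac{y \sqrt{4 + 5}}{L{\left(45 \right)}} + \frac{165}{-229} = \frac{\frac{32}{151} \sqrt{4 + 5}}{\frac{1}{4} \cdot 45^{2}} + \frac{165}{-229} = \frac{\frac{32}{151} \sqrt{9}}{\frac{1}{4} \cdot 2025} + 165 \left(- \frac{1}{229}\right) = \frac{\frac{32}{151} \cdot 3}{\frac{2025}{4}} - \frac{165}{229} = \frac{96}{151} \cdot \frac{4}{2025} - \frac{165}{229} = \frac{128}{101925} - \frac{165}{229} = - \frac{16788313}{23340825}$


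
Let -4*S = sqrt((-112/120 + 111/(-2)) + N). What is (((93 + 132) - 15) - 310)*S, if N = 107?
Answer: 5*sqrt(45510)/6 ≈ 177.78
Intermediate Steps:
S = -sqrt(45510)/120 (S = -sqrt((-112/120 + 111/(-2)) + 107)/4 = -sqrt((-112*1/120 + 111*(-1/2)) + 107)/4 = -sqrt((-14/15 - 111/2) + 107)/4 = -sqrt(-1693/30 + 107)/4 = -sqrt(45510)/120 ≈ -1.7778)
(((93 + 132) - 15) - 310)*S = (((93 + 132) - 15) - 310)*(-sqrt(45510)/120) = ((225 - 15) - 310)*(-sqrt(45510)/120) = (210 - 310)*(-sqrt(45510)/120) = -(-5)*sqrt(45510)/6 = 5*sqrt(45510)/6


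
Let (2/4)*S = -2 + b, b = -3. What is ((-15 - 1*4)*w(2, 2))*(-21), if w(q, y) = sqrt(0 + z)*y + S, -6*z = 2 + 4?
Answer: -3990 + 798*I ≈ -3990.0 + 798.0*I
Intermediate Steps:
z = -1 (z = -(2 + 4)/6 = -1/6*6 = -1)
S = -10 (S = 2*(-2 - 3) = 2*(-5) = -10)
w(q, y) = -10 + I*y (w(q, y) = sqrt(0 - 1)*y - 10 = sqrt(-1)*y - 10 = I*y - 10 = -10 + I*y)
((-15 - 1*4)*w(2, 2))*(-21) = ((-15 - 1*4)*(-10 + I*2))*(-21) = ((-15 - 4)*(-10 + 2*I))*(-21) = -19*(-10 + 2*I)*(-21) = (190 - 38*I)*(-21) = -3990 + 798*I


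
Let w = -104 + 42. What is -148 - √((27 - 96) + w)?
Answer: -148 - I*√131 ≈ -148.0 - 11.446*I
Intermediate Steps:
w = -62
-148 - √((27 - 96) + w) = -148 - √((27 - 96) - 62) = -148 - √(-69 - 62) = -148 - √(-131) = -148 - I*√131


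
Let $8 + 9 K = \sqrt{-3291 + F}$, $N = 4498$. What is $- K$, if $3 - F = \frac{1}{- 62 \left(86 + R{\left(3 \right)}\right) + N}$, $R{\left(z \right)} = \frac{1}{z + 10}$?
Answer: $\frac{8}{9} - \frac{i \sqrt{97733476114}}{49068} \approx 0.88889 - 6.3712 i$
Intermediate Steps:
$R{\left(z \right)} = \frac{1}{10 + z}$
$F = \frac{32725}{10904}$ ($F = 3 - \frac{1}{- 62 \left(86 + \frac{1}{10 + 3}\right) + 4498} = 3 - \frac{1}{- 62 \left(86 + \frac{1}{13}\right) + 4498} = 3 - \frac{1}{\left(-62\right) \frac{1119}{13} + 4498} = 3 - \frac{1}{- \frac{69378}{13} + 4498} = 3 - \frac{1}{- \frac{10904}{13}} = 3 - - \frac{13}{10904} = 3 + \frac{13}{10904} = \frac{32725}{10904} \approx 3.0012$)
$K = - \frac{8}{9} + \frac{i \sqrt{97733476114}}{49068}$ ($K = - \frac{8}{9} + \frac{\sqrt{-3291 + \frac{32725}{10904}}}{9} = - \frac{8}{9} + \frac{\sqrt{- \frac{35852339}{10904}}}{9} = - \frac{8}{9} + \frac{\frac{1}{5452} i \sqrt{97733476114}}{9} = - \frac{8}{9} + \frac{i \sqrt{97733476114}}{49068} \approx -0.88889 + 6.3712 i$)
$- K = - (- \frac{8}{9} + \frac{i \sqrt{97733476114}}{49068}) = \frac{8}{9} - \frac{i \sqrt{97733476114}}{49068}$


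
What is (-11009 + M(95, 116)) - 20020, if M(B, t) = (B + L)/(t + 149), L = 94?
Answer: -8222496/265 ≈ -31028.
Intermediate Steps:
M(B, t) = (94 + B)/(149 + t) (M(B, t) = (B + 94)/(t + 149) = (94 + B)/(149 + t))
(-11009 + M(95, 116)) - 20020 = (-11009 + (94 + 95)/(149 + 116)) - 20020 = (-11009 + 189/265) - 20020 = -2917196/265 - 20020 = -8222496/265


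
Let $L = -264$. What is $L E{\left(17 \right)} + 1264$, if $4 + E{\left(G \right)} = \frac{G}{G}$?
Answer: $2056$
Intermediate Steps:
$E{\left(G \right)} = -3$ ($E{\left(G \right)} = -4 + \frac{G}{G} = -4 + 1 = -3$)
$L E{\left(17 \right)} + 1264 = \left(-264\right) \left(-3\right) + 1264 = 792 + 1264 = 2056$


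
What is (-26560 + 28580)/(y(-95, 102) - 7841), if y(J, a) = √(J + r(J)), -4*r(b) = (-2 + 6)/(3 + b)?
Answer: -1457171440/5656286591 - 12120*I*√22333/5656286591 ≈ -0.25762 - 0.00032022*I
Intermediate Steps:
r(b) = -1/(3 + b) (r(b) = -(-2 + 6)/(4*(3 + b)) = -1/(3 + b))
y(J, a) = √(J - 1/(3 + J))
(-26560 + 28580)/(y(-95, 102) - 7841) = (-26560 + 28580)/(√((-1 - 95*(3 - 95))/(3 - 95)) - 7841) = 2020/(√((-1 - 95*(-92))/(-92)) - 7841) = 2020/(√(-(-1 + 8740)/92) - 7841) = 2020/(√(-1/92*8739) - 7841) = 2020/(√(-8739/92) - 7841) = 2020/(3*I*√22333/46 - 7841) = 2020/(-7841 + 3*I*√22333/46)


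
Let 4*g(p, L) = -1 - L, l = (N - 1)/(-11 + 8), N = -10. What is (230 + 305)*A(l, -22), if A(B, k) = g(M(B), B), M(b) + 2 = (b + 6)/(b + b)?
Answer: -3745/6 ≈ -624.17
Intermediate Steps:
M(b) = -2 + (6 + b)/(2*b) (M(b) = -2 + (b + 6)/(b + b) = -2 + (6 + b)/((2*b)) = -2 + (6 + b)*(1/(2*b)) = -2 + (6 + b)/(2*b))
l = 11/3 (l = (-10 - 1)/(-11 + 8) = -11/(-3) = -11*(-1/3) = 11/3 ≈ 3.6667)
g(p, L) = -1/4 - L/4 (g(p, L) = (-1 - L)/4 = -1/4 - L/4)
A(B, k) = -1/4 - B/4
(230 + 305)*A(l, -22) = (230 + 305)*(-1/4 - 1/4*11/3) = 535*(-1/4 - 11/12) = 535*(-7/6) = -3745/6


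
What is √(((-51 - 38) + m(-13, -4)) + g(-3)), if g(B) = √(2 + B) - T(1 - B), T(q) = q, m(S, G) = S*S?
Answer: √(76 + I) ≈ 8.718 + 0.05735*I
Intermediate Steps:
m(S, G) = S²
g(B) = -1 + B + √(2 + B) (g(B) = √(2 + B) - (1 - B) = √(2 + B) + (-1 + B) = -1 + B + √(2 + B))
√(((-51 - 38) + m(-13, -4)) + g(-3)) = √(((-51 - 38) + (-13)²) + (-1 - 3 + √(2 - 3))) = √((-89 + 169) + (-1 - 3 + √(-1))) = √(80 + (-1 - 3 + I)) = √(80 + (-4 + I)) = √(76 + I)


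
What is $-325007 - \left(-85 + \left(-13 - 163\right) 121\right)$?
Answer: $-303626$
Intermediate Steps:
$-325007 - \left(-85 + \left(-13 - 163\right) 121\right) = -325007 - \left(-85 - 21296\right) = -325007 - -21381 = -325007 + 21381 = -303626$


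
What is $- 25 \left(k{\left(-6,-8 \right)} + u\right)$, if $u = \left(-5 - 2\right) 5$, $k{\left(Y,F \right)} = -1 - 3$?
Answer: $975$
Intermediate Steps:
$k{\left(Y,F \right)} = -4$ ($k{\left(Y,F \right)} = -1 - 3 = -4$)
$u = -35$ ($u = \left(-7\right) 5 = -35$)
$- 25 \left(k{\left(-6,-8 \right)} + u\right) = - 25 \left(-4 - 35\right) = \left(-25\right) \left(-39\right) = 975$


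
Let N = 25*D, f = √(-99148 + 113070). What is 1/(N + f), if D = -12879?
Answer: -321975/103667886703 - √13922/103667886703 ≈ -3.1070e-6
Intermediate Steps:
f = √13922 ≈ 117.99
N = -321975 (N = 25*(-12879) = -321975)
1/(N + f) = 1/(-321975 + √13922)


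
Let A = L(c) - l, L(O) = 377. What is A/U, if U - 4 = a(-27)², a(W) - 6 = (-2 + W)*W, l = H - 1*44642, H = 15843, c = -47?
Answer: 29176/622525 ≈ 0.046867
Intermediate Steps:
l = -28799 (l = 15843 - 1*44642 = 15843 - 44642 = -28799)
a(W) = 6 + W*(-2 + W) (a(W) = 6 + (-2 + W)*W = 6 + W*(-2 + W))
A = 29176 (A = 377 - 1*(-28799) = 377 + 28799 = 29176)
U = 622525 (U = 4 + (6 + (-27)² - 2*(-27))² = 4 + (6 + 729 + 54)² = 4 + 789² = 4 + 622521 = 622525)
A/U = 29176/622525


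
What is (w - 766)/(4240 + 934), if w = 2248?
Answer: 57/199 ≈ 0.28643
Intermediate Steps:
(w - 766)/(4240 + 934) = (2248 - 766)/(4240 + 934) = 1482/5174 = 1482*(1/5174) = 57/199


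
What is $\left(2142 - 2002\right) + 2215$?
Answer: $2355$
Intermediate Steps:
$\left(2142 - 2002\right) + 2215 = 140 + 2215 = 2355$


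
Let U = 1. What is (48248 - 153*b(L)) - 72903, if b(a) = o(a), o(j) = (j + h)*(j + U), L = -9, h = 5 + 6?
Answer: -22207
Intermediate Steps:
h = 11
o(j) = (1 + j)*(11 + j) (o(j) = (j + 11)*(j + 1) = (11 + j)*(1 + j) = (1 + j)*(11 + j))
b(a) = 11 + a² + 12*a
(48248 - 153*b(L)) - 72903 = (48248 - 153*(11 + (-9)² + 12*(-9))) - 72903 = (48248 - 153*(11 + 81 - 108)) - 72903 = (48248 - 153*(-16)) - 72903 = (48248 + 2448) - 72903 = 50696 - 72903 = -22207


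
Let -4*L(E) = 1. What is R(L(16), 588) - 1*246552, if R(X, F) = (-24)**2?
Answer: -245976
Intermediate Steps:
L(E) = -1/4 (L(E) = -1/4*1 = -1/4)
R(X, F) = 576
R(L(16), 588) - 1*246552 = 576 - 1*246552 = 576 - 246552 = -245976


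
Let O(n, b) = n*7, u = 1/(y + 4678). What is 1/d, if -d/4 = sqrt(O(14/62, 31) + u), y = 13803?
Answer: -sqrt(324267626)/90560 ≈ -0.19885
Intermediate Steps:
u = 1/18481 (u = 1/(13803 + 4678) = 1/18481 ≈ 5.4110e-5)
O(n, b) = 7*n
d = -160*sqrt(324267626)/572911 (d = -4*sqrt(7*(14/62) + 1/18481) = -4*sqrt(7*(14*(1/62)) + 1/18481) = -4*sqrt(7*(7/31) + 1/18481) = -4*sqrt(49/31 + 1/18481) = -160*sqrt(324267626)/572911 ≈ -5.0290)
1/d = 1/(-160*sqrt(324267626)/572911) = -sqrt(324267626)/90560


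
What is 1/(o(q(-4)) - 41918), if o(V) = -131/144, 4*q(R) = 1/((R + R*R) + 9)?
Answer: -144/6036323 ≈ -2.3856e-5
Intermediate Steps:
q(R) = 1/(4*(9 + R + R²)) (q(R) = 1/(4*((R + R*R) + 9)) = 1/(4*((R + R²) + 9)) = 1/(4*(9 + R + R²)))
o(V) = -131/144 (o(V) = -131*1/144 = -131/144)
1/(o(q(-4)) - 41918) = 1/(-131/144 - 41918) = 1/(-6036323/144) = -144/6036323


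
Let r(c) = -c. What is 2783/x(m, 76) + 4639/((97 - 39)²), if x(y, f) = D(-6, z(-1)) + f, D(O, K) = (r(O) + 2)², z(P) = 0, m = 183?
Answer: 625717/29435 ≈ 21.258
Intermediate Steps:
D(O, K) = (2 - O)² (D(O, K) = (-O + 2)² = (2 - O)²)
x(y, f) = 64 + f (x(y, f) = (-2 - 6)² + f = (-8)² + f = 64 + f)
2783/x(m, 76) + 4639/((97 - 39)²) = 2783/(64 + 76) + 4639/((97 - 39)²) = 2783/140 + 4639/(58²) = 2783*(1/140) + 4639/3364 = 2783/140 + 4639*(1/3364) = 2783/140 + 4639/3364 = 625717/29435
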